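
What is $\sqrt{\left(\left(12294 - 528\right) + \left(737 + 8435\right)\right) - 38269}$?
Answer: $i \sqrt{17331} \approx 131.65 i$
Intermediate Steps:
$\sqrt{\left(\left(12294 - 528\right) + \left(737 + 8435\right)\right) - 38269} = \sqrt{\left(11766 + 9172\right) - 38269} = \sqrt{20938 - 38269} = \sqrt{-17331} = i \sqrt{17331}$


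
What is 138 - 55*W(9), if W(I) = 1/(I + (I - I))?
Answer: 1187/9 ≈ 131.89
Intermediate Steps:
W(I) = 1/I (W(I) = 1/(I + 0) = 1/I)
138 - 55*W(9) = 138 - 55/9 = 1187/9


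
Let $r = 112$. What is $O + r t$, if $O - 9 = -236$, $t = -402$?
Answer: $-45251$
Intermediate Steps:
$O = -227$ ($O = 9 - 236 = -227$)
$O + r t = -227 + 112 \left(-402\right) = -227 - 45024 = -45251$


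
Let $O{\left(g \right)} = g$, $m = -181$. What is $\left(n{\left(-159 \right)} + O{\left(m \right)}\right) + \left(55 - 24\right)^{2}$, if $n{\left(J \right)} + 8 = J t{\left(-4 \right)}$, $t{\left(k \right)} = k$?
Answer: $1408$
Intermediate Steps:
$n{\left(J \right)} = -8 - 4 J$ ($n{\left(J \right)} = -8 + J \left(-4\right) = -8 - 4 J$)
$\left(n{\left(-159 \right)} + O{\left(m \right)}\right) + \left(55 - 24\right)^{2} = \left(\left(-8 - -636\right) - 181\right) + \left(55 - 24\right)^{2} = \left(\left(-8 + 636\right) - 181\right) + 31^{2} = \left(628 - 181\right) + 961 = 447 + 961 = 1408$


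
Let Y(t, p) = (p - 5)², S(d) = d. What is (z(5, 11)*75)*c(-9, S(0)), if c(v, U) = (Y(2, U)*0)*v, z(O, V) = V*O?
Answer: 0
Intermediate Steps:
Y(t, p) = (-5 + p)²
z(O, V) = O*V
c(v, U) = 0 (c(v, U) = ((-5 + U)²*0)*v = 0*v = 0)
(z(5, 11)*75)*c(-9, S(0)) = ((5*11)*75)*0 = (55*75)*0 = 4125*0 = 0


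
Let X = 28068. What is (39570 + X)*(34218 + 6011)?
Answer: 2721009102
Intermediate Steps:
(39570 + X)*(34218 + 6011) = (39570 + 28068)*(34218 + 6011) = 67638*40229 = 2721009102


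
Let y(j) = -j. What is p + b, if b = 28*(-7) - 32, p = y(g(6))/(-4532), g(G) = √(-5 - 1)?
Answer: -228 + I*√6/4532 ≈ -228.0 + 0.00054049*I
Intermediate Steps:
g(G) = I*√6 (g(G) = √(-6) = I*√6)
p = I*√6/4532 (p = -I*√6/(-4532) = -I*√6*(-1/4532) = I*√6/4532 ≈ 0.00054049*I)
b = -228 (b = -196 - 32 = -228)
p + b = I*√6/4532 - 228 = -228 + I*√6/4532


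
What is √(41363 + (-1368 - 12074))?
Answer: √27921 ≈ 167.10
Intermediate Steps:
√(41363 + (-1368 - 12074)) = √(41363 - 13442) = √27921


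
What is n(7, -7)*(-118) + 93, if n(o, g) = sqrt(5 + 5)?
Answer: 93 - 118*sqrt(10) ≈ -280.15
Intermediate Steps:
n(o, g) = sqrt(10)
n(7, -7)*(-118) + 93 = sqrt(10)*(-118) + 93 = -118*sqrt(10) + 93 = 93 - 118*sqrt(10)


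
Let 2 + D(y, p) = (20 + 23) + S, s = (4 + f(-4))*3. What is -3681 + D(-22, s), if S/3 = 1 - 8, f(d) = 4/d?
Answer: -3661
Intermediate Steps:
S = -21 (S = 3*(1 - 8) = 3*(-7) = -21)
s = 9 (s = (4 + 4/(-4))*3 = (4 + 4*(-¼))*3 = (4 - 1)*3 = 3*3 = 9)
D(y, p) = 20 (D(y, p) = -2 + ((20 + 23) - 21) = -2 + (43 - 21) = -2 + 22 = 20)
-3681 + D(-22, s) = -3681 + 20 = -3661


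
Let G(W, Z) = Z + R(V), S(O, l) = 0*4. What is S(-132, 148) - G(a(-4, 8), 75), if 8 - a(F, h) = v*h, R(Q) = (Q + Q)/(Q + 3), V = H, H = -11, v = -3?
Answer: -311/4 ≈ -77.750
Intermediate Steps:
V = -11
R(Q) = 2*Q/(3 + Q) (R(Q) = (2*Q)/(3 + Q) = 2*Q/(3 + Q))
a(F, h) = 8 + 3*h (a(F, h) = 8 - (-3)*h = 8 + 3*h)
S(O, l) = 0
G(W, Z) = 11/4 + Z (G(W, Z) = Z + 2*(-11)/(3 - 11) = Z + 2*(-11)/(-8) = Z + 2*(-11)*(-⅛) = Z + 11/4 = 11/4 + Z)
S(-132, 148) - G(a(-4, 8), 75) = 0 - (11/4 + 75) = 0 - 1*311/4 = 0 - 311/4 = -311/4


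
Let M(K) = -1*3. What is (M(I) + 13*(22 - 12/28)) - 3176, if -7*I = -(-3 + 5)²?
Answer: -20290/7 ≈ -2898.6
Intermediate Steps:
I = 4/7 (I = -(-1)*(-3 + 5)²/7 = -(-1)*2²/7 = -(-1)*4/7 = -⅐*(-4) = 4/7 ≈ 0.57143)
M(K) = -3
(M(I) + 13*(22 - 12/28)) - 3176 = (-3 + 13*(22 - 12/28)) - 3176 = (-3 + 13*(22 - 12*1/28)) - 3176 = (-3 + 13*(22 - 3/7)) - 3176 = (-3 + 13*(151/7)) - 3176 = (-3 + 1963/7) - 3176 = 1942/7 - 3176 = -20290/7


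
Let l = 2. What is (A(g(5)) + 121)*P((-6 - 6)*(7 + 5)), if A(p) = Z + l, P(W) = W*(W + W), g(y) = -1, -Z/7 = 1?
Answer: 4810752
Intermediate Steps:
Z = -7 (Z = -7*1 = -7)
P(W) = 2*W² (P(W) = W*(2*W) = 2*W²)
A(p) = -5 (A(p) = -7 + 2 = -5)
(A(g(5)) + 121)*P((-6 - 6)*(7 + 5)) = (-5 + 121)*(2*((-6 - 6)*(7 + 5))²) = 116*(2*(-12*12)²) = 116*(2*(-144)²) = 116*(2*20736) = 116*41472 = 4810752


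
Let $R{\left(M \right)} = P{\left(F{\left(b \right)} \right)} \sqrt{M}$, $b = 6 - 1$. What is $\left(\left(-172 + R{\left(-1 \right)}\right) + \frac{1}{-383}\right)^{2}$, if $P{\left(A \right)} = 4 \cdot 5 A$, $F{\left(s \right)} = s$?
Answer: $\frac{2872889129}{146689} - \frac{13175400 i}{383} \approx 19585.0 - 34401.0 i$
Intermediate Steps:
$b = 5$
$P{\left(A \right)} = 20 A$
$R{\left(M \right)} = 100 \sqrt{M}$ ($R{\left(M \right)} = 20 \cdot 5 \sqrt{M} = 100 \sqrt{M}$)
$\left(\left(-172 + R{\left(-1 \right)}\right) + \frac{1}{-383}\right)^{2} = \left(\left(-172 + 100 \sqrt{-1}\right) + \frac{1}{-383}\right)^{2} = \left(\left(-172 + 100 i\right) - \frac{1}{383}\right)^{2} = \left(- \frac{65877}{383} + 100 i\right)^{2}$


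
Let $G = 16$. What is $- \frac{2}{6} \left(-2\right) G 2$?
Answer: $\frac{64}{3} \approx 21.333$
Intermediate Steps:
$- \frac{2}{6} \left(-2\right) G 2 = - \frac{2}{6} \left(-2\right) 16 \cdot 2 = \left(-2\right) \frac{1}{6} \left(-2\right) 16 \cdot 2 = \left(- \frac{1}{3}\right) \left(-2\right) 16 \cdot 2 = \frac{2}{3} \cdot 16 \cdot 2 = \frac{32}{3} \cdot 2 = \frac{64}{3}$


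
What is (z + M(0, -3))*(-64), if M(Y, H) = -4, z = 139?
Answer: -8640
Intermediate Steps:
(z + M(0, -3))*(-64) = (139 - 4)*(-64) = 135*(-64) = -8640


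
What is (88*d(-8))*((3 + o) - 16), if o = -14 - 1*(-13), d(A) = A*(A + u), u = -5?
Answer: -128128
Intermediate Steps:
d(A) = A*(-5 + A) (d(A) = A*(A - 5) = A*(-5 + A))
o = -1 (o = -14 + 13 = -1)
(88*d(-8))*((3 + o) - 16) = (88*(-8*(-5 - 8)))*((3 - 1) - 16) = (88*(-8*(-13)))*(2 - 16) = (88*104)*(-14) = 9152*(-14) = -128128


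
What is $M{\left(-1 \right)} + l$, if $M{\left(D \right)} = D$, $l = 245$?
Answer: $244$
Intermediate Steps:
$M{\left(-1 \right)} + l = -1 + 245 = 244$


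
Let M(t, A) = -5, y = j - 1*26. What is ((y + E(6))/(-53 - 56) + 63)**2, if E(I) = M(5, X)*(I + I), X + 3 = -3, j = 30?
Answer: 47927929/11881 ≈ 4034.0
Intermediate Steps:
X = -6 (X = -3 - 3 = -6)
y = 4 (y = 30 - 1*26 = 30 - 26 = 4)
E(I) = -10*I (E(I) = -5*(I + I) = -10*I)
((y + E(6))/(-53 - 56) + 63)**2 = ((4 - 10*6)/(-53 - 56) + 63)**2 = ((4 - 60)/(-109) + 63)**2 = (-56*(-1/109) + 63)**2 = (56/109 + 63)**2 = (6923/109)**2 = 47927929/11881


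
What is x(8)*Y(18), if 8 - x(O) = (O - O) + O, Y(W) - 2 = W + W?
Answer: 0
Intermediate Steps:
Y(W) = 2 + 2*W (Y(W) = 2 + (W + W) = 2 + 2*W)
x(O) = 8 - O (x(O) = 8 - ((O - O) + O) = 8 - (0 + O) = 8 - O)
x(8)*Y(18) = (8 - 1*8)*(2 + 2*18) = (8 - 8)*(2 + 36) = 0*38 = 0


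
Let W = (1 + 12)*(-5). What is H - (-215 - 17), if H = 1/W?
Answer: 15079/65 ≈ 231.98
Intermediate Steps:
W = -65 (W = 13*(-5) = -65)
H = -1/65 (H = 1/(-65) = -1/65 ≈ -0.015385)
H - (-215 - 17) = -1/65 - (-215 - 17) = -1/65 - 1*(-232) = -1/65 + 232 = 15079/65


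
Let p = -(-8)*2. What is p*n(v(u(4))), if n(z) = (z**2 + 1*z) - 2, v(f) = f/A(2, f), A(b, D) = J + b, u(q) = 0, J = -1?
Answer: -32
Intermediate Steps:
A(b, D) = -1 + b
v(f) = f (v(f) = f/(-1 + 2) = f/1 = f*1 = f)
n(z) = -2 + z + z**2 (n(z) = (z**2 + z) - 2 = (z + z**2) - 2 = -2 + z + z**2)
p = 16 (p = -2*(-8) = 16)
p*n(v(u(4))) = 16*(-2 + 0 + 0**2) = 16*(-2 + 0 + 0) = 16*(-2) = -32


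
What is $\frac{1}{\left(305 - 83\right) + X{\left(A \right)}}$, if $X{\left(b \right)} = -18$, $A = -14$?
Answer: $\frac{1}{204} \approx 0.004902$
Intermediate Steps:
$\frac{1}{\left(305 - 83\right) + X{\left(A \right)}} = \frac{1}{\left(305 - 83\right) - 18} = \frac{1}{222 - 18} = \frac{1}{204}$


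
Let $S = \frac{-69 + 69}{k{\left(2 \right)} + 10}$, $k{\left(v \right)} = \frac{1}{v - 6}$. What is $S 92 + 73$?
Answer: $73$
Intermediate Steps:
$k{\left(v \right)} = \frac{1}{-6 + v}$
$S = 0$ ($S = \frac{-69 + 69}{\frac{1}{-6 + 2} + 10} = \frac{0}{\frac{1}{-4} + 10} = \frac{0}{- \frac{1}{4} + 10} = \frac{0}{\frac{39}{4}} = 0 \cdot \frac{4}{39} = 0$)
$S 92 + 73 = 0 \cdot 92 + 73 = 0 + 73 = 73$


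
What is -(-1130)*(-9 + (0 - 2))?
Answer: -12430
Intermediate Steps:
-(-1130)*(-9 + (0 - 2)) = -(-1130)*(-9 - 2) = -(-1130)*(-11) = -113*110 = -12430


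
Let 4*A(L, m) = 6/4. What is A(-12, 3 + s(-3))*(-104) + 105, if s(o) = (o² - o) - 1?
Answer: 66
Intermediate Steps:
s(o) = -1 + o² - o
A(L, m) = 3/8 (A(L, m) = (6/4)/4 = (6*(¼))/4 = (¼)*(3/2) = 3/8)
A(-12, 3 + s(-3))*(-104) + 105 = (3/8)*(-104) + 105 = -39 + 105 = 66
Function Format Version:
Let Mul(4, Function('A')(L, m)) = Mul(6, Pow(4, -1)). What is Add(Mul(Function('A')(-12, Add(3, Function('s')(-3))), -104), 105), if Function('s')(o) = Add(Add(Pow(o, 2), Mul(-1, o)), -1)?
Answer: 66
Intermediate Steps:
Function('s')(o) = Add(-1, Pow(o, 2), Mul(-1, o))
Function('A')(L, m) = Rational(3, 8) (Function('A')(L, m) = Mul(Rational(1, 4), Mul(6, Pow(4, -1))) = Mul(Rational(1, 4), Mul(6, Rational(1, 4))) = Mul(Rational(1, 4), Rational(3, 2)) = Rational(3, 8))
Add(Mul(Function('A')(-12, Add(3, Function('s')(-3))), -104), 105) = Add(Mul(Rational(3, 8), -104), 105) = Add(-39, 105) = 66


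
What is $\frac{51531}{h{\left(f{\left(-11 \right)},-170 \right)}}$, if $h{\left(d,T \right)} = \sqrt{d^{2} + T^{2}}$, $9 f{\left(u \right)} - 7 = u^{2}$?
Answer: $\frac{463779 \sqrt{589321}}{1178642} \approx 302.07$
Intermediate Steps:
$f{\left(u \right)} = \frac{7}{9} + \frac{u^{2}}{9}$
$h{\left(d,T \right)} = \sqrt{T^{2} + d^{2}}$
$\frac{51531}{h{\left(f{\left(-11 \right)},-170 \right)}} = \frac{51531}{\sqrt{\left(-170\right)^{2} + \left(\frac{7}{9} + \frac{\left(-11\right)^{2}}{9}\right)^{2}}} = \frac{51531}{\sqrt{28900 + \left(\frac{7}{9} + \frac{1}{9} \cdot 121\right)^{2}}} = \frac{51531}{\sqrt{28900 + \left(\frac{7}{9} + \frac{121}{9}\right)^{2}}} = \frac{51531}{\sqrt{28900 + \left(\frac{128}{9}\right)^{2}}} = \frac{51531}{\sqrt{28900 + \frac{16384}{81}}} = \frac{51531}{\sqrt{\frac{2357284}{81}}} = \frac{51531}{\frac{2}{9} \sqrt{589321}} = 51531 \frac{9 \sqrt{589321}}{1178642} = \frac{463779 \sqrt{589321}}{1178642}$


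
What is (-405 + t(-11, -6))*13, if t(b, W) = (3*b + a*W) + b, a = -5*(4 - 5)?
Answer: -6227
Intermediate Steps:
a = 5 (a = -5*(-1) = 5)
t(b, W) = 4*b + 5*W (t(b, W) = (3*b + 5*W) + b = 4*b + 5*W)
(-405 + t(-11, -6))*13 = (-405 + (4*(-11) + 5*(-6)))*13 = (-405 + (-44 - 30))*13 = (-405 - 74)*13 = -479*13 = -6227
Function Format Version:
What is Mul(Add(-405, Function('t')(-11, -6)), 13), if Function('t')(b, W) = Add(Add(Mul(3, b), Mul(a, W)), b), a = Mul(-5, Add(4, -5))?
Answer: -6227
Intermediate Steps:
a = 5 (a = Mul(-5, -1) = 5)
Function('t')(b, W) = Add(Mul(4, b), Mul(5, W)) (Function('t')(b, W) = Add(Add(Mul(3, b), Mul(5, W)), b) = Add(Mul(4, b), Mul(5, W)))
Mul(Add(-405, Function('t')(-11, -6)), 13) = Mul(Add(-405, Add(Mul(4, -11), Mul(5, -6))), 13) = Mul(Add(-405, Add(-44, -30)), 13) = Mul(Add(-405, -74), 13) = Mul(-479, 13) = -6227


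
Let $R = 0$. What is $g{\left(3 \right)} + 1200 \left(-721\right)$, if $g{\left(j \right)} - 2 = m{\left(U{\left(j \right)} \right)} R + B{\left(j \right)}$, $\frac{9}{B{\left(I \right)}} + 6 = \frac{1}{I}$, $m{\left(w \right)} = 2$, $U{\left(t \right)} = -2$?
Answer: $- \frac{14708393}{17} \approx -8.652 \cdot 10^{5}$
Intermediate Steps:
$B{\left(I \right)} = \frac{9}{-6 + \frac{1}{I}}$
$g{\left(j \right)} = 2 - \frac{9 j}{-1 + 6 j}$ ($g{\left(j \right)} = 2 + \left(2 \cdot 0 - \frac{9 j}{-1 + 6 j}\right) = 2 + \left(0 - \frac{9 j}{-1 + 6 j}\right) = 2 - \frac{9 j}{-1 + 6 j}$)
$g{\left(3 \right)} + 1200 \left(-721\right) = \frac{-2 + 3 \cdot 3}{-1 + 6 \cdot 3} + 1200 \left(-721\right) = \frac{-2 + 9}{-1 + 18} - 865200 = \frac{1}{17} \cdot 7 - 865200 = \frac{7}{17} - 865200 = - \frac{14708393}{17}$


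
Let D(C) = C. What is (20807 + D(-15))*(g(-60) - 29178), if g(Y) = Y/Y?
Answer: -606648184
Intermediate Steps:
g(Y) = 1
(20807 + D(-15))*(g(-60) - 29178) = (20807 - 15)*(1 - 29178) = 20792*(-29177) = -606648184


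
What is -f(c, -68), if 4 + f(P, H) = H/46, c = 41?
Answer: 126/23 ≈ 5.4783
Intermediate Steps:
f(P, H) = -4 + H/46
-f(c, -68) = -(-4 + (1/46)*(-68)) = -(-4 - 34/23) = -1*(-126/23) = 126/23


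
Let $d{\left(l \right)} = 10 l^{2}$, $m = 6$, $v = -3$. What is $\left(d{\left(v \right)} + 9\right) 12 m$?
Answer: $7128$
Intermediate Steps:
$\left(d{\left(v \right)} + 9\right) 12 m = \left(10 \left(-3\right)^{2} + 9\right) 12 \cdot 6 = \left(10 \cdot 9 + 9\right) 72 = \left(90 + 9\right) 72 = 99 \cdot 72 = 7128$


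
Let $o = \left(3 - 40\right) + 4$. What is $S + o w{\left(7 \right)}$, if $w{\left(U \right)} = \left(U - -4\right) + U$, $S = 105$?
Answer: $-489$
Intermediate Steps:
$w{\left(U \right)} = 4 + 2 U$ ($w{\left(U \right)} = \left(U + 4\right) + U = \left(4 + U\right) + U = 4 + 2 U$)
$o = -33$ ($o = -37 + 4 = -33$)
$S + o w{\left(7 \right)} = 105 - 33 \left(4 + 2 \cdot 7\right) = 105 - 33 \left(4 + 14\right) = 105 - 594 = -489$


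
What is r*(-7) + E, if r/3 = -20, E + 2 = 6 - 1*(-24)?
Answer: 448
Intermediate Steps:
E = 28 (E = -2 + (6 - 1*(-24)) = -2 + (6 + 24) = -2 + 30 = 28)
r = -60 (r = 3*(-20) = -60)
r*(-7) + E = -60*(-7) + 28 = 420 + 28 = 448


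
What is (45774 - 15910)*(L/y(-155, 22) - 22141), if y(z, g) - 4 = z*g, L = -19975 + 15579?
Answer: -1125990016200/1703 ≈ -6.6118e+8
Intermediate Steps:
L = -4396
y(z, g) = 4 + g*z (y(z, g) = 4 + z*g = 4 + g*z)
(45774 - 15910)*(L/y(-155, 22) - 22141) = (45774 - 15910)*(-4396/(4 + 22*(-155)) - 22141) = 29864*(-4396/(4 - 3410) - 22141) = 29864*(-4396/(-3406) - 22141) = 29864*(-4396*(-1/3406) - 22141) = 29864*(2198/1703 - 22141) = 29864*(-37703925/1703) = -1125990016200/1703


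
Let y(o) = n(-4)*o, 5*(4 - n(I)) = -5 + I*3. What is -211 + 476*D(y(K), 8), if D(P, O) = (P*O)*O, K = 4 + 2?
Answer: 6761953/5 ≈ 1.3524e+6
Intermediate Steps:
n(I) = 5 - 3*I/5 (n(I) = 4 - (-5 + I*3)/5 = 4 - (-5 + 3*I)/5 = 4 + (1 - 3*I/5) = 5 - 3*I/5)
K = 6
y(o) = 37*o/5 (y(o) = (5 - ⅗*(-4))*o = (5 + 12/5)*o = 37*o/5)
D(P, O) = P*O² (D(P, O) = (O*P)*O = P*O²)
-211 + 476*D(y(K), 8) = -211 + 476*(((37/5)*6)*8²) = -211 + 476*((222/5)*64) = -211 + 476*(14208/5) = -211 + 6763008/5 = 6761953/5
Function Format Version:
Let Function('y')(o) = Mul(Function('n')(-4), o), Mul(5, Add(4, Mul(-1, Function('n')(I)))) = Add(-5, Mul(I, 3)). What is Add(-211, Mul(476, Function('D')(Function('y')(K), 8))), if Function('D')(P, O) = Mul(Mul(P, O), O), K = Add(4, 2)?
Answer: Rational(6761953, 5) ≈ 1.3524e+6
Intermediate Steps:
Function('n')(I) = Add(5, Mul(Rational(-3, 5), I)) (Function('n')(I) = Add(4, Mul(Rational(-1, 5), Add(-5, Mul(I, 3)))) = Add(4, Mul(Rational(-1, 5), Add(-5, Mul(3, I)))) = Add(4, Add(1, Mul(Rational(-3, 5), I))) = Add(5, Mul(Rational(-3, 5), I)))
K = 6
Function('y')(o) = Mul(Rational(37, 5), o) (Function('y')(o) = Mul(Add(5, Mul(Rational(-3, 5), -4)), o) = Mul(Add(5, Rational(12, 5)), o) = Mul(Rational(37, 5), o))
Function('D')(P, O) = Mul(P, Pow(O, 2)) (Function('D')(P, O) = Mul(Mul(O, P), O) = Mul(P, Pow(O, 2)))
Add(-211, Mul(476, Function('D')(Function('y')(K), 8))) = Add(-211, Mul(476, Mul(Mul(Rational(37, 5), 6), Pow(8, 2)))) = Add(-211, Mul(476, Mul(Rational(222, 5), 64))) = Add(-211, Mul(476, Rational(14208, 5))) = Add(-211, Rational(6763008, 5)) = Rational(6761953, 5)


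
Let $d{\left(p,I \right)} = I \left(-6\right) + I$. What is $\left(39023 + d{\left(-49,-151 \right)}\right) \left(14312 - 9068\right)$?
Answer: $208595832$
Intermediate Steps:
$d{\left(p,I \right)} = - 5 I$ ($d{\left(p,I \right)} = - 6 I + I = - 5 I$)
$\left(39023 + d{\left(-49,-151 \right)}\right) \left(14312 - 9068\right) = \left(39023 - -755\right) \left(14312 - 9068\right) = \left(39023 + 755\right) 5244 = 39778 \cdot 5244 = 208595832$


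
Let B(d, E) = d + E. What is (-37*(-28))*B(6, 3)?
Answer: 9324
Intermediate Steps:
B(d, E) = E + d
(-37*(-28))*B(6, 3) = (-37*(-28))*(3 + 6) = 1036*9 = 9324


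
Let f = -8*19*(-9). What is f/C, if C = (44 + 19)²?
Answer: 152/441 ≈ 0.34467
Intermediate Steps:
f = 1368 (f = -152*(-9) = 1368)
C = 3969 (C = 63² = 3969)
f/C = 1368/3969 = 1368*(1/3969) = 152/441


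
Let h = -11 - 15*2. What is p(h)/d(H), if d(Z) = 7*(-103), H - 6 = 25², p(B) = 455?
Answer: -65/103 ≈ -0.63107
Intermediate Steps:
h = -41 (h = -11 - 30 = -41)
H = 631 (H = 6 + 25² = 6 + 625 = 631)
d(Z) = -721
p(h)/d(H) = 455/(-721) = 455*(-1/721) = -65/103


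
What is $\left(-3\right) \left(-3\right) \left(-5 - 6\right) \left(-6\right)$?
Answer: $594$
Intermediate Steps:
$\left(-3\right) \left(-3\right) \left(-5 - 6\right) \left(-6\right) = 9 \left(-5 - 6\right) \left(-6\right) = 9 \left(-11\right) \left(-6\right) = \left(-99\right) \left(-6\right) = 594$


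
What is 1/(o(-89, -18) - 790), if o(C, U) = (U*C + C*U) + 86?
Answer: 1/2500 ≈ 0.00040000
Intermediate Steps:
o(C, U) = 86 + 2*C*U (o(C, U) = (C*U + C*U) + 86 = 2*C*U + 86 = 86 + 2*C*U)
1/(o(-89, -18) - 790) = 1/((86 + 2*(-89)*(-18)) - 790) = 1/((86 + 3204) - 790) = 1/(3290 - 790) = 1/2500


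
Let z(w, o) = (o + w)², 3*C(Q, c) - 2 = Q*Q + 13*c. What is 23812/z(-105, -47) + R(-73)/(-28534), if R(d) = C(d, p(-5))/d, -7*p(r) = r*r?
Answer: 130306747279/126328692336 ≈ 1.0315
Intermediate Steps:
p(r) = -r²/7 (p(r) = -r*r/7 = -r²/7)
C(Q, c) = ⅔ + Q²/3 + 13*c/3 (C(Q, c) = ⅔ + (Q*Q + 13*c)/3 = ⅔ + (Q² + 13*c)/3 = ⅔ + (Q²/3 + 13*c/3) = ⅔ + Q²/3 + 13*c/3)
R(d) = (-311/21 + d²/3)/d (R(d) = (⅔ + d²/3 + 13*(-⅐*(-5)²)/3)/d = (⅔ + d²/3 + 13*(-⅐*25)/3)/d = (⅔ + d²/3 + (13/3)*(-25/7))/d = (⅔ + d²/3 - 325/21)/d = (-311/21 + d²/3)/d)
23812/z(-105, -47) + R(-73)/(-28534) = 23812/((-47 - 105)²) + (-311/21/(-73) + (⅓)*(-73))/(-28534) = 23812/((-152)²) + (-311/21*(-1/73) - 73/3)*(-1/28534) = 23812/23104 + (311/1533 - 73/3)*(-1/28534) = 23812*(1/23104) - 36992/1533*(-1/28534) = 5953/5776 + 18496/21871311 = 130306747279/126328692336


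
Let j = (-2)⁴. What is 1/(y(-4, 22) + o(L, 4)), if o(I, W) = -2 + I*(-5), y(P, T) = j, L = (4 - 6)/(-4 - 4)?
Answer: 4/51 ≈ 0.078431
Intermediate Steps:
L = ¼ (L = -2/(-8) = -2*(-⅛) = ¼ ≈ 0.25000)
j = 16
y(P, T) = 16
o(I, W) = -2 - 5*I
1/(y(-4, 22) + o(L, 4)) = 1/(16 + (-2 - 5*¼)) = 1/(16 + (-2 - 5/4)) = 1/(16 - 13/4) = 1/(51/4) = 4/51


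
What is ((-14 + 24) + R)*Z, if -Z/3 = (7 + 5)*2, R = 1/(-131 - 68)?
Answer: -143208/199 ≈ -719.64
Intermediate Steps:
R = -1/199 (R = 1/(-199) = -1/199 ≈ -0.0050251)
Z = -72 (Z = -3*(7 + 5)*2 = -36*2 = -3*24 = -72)
((-14 + 24) + R)*Z = ((-14 + 24) - 1/199)*(-72) = (10 - 1/199)*(-72) = (1989/199)*(-72) = -143208/199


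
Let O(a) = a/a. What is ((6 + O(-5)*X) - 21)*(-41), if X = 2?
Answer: 533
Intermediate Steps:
O(a) = 1
((6 + O(-5)*X) - 21)*(-41) = ((6 + 1*2) - 21)*(-41) = ((6 + 2) - 21)*(-41) = (8 - 21)*(-41) = -13*(-41) = 533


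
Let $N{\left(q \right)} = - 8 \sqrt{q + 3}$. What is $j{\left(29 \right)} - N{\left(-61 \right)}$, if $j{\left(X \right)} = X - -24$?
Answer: $53 + 8 i \sqrt{58} \approx 53.0 + 60.926 i$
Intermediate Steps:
$j{\left(X \right)} = 24 + X$ ($j{\left(X \right)} = X + 24 = 24 + X$)
$N{\left(q \right)} = - 8 \sqrt{3 + q}$
$j{\left(29 \right)} - N{\left(-61 \right)} = \left(24 + 29\right) - - 8 \sqrt{3 - 61} = 53 - - 8 \sqrt{-58} = 53 - - 8 i \sqrt{58} = 53 + 8 i \sqrt{58}$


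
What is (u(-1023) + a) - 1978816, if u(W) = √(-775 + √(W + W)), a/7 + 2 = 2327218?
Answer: 14311696 + √(-775 + I*√2046) ≈ 1.4312e+7 + 27.851*I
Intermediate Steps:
a = 16290512 (a = -14 + 7*2327218 = -14 + 16290526 = 16290512)
u(W) = √(-775 + √2*√W) (u(W) = √(-775 + √(2*W)) = √(-775 + √2*√W))
(u(-1023) + a) - 1978816 = (√(-775 + √2*√(-1023)) + 16290512) - 1978816 = (√(-775 + √2*(I*√1023)) + 16290512) - 1978816 = (√(-775 + I*√2046) + 16290512) - 1978816 = (16290512 + √(-775 + I*√2046)) - 1978816 = 14311696 + √(-775 + I*√2046)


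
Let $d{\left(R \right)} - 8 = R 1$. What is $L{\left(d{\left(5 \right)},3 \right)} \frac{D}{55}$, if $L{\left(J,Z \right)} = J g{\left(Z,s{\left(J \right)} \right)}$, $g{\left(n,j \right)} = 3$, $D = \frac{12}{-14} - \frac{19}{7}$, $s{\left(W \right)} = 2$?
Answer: $- \frac{195}{77} \approx -2.5325$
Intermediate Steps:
$D = - \frac{25}{7}$ ($D = 12 \left(- \frac{1}{14}\right) - \frac{19}{7} = - \frac{6}{7} - \frac{19}{7} = - \frac{25}{7} \approx -3.5714$)
$d{\left(R \right)} = 8 + R$ ($d{\left(R \right)} = 8 + R 1 = 8 + R$)
$L{\left(J,Z \right)} = 3 J$ ($L{\left(J,Z \right)} = J 3 = 3 J$)
$L{\left(d{\left(5 \right)},3 \right)} \frac{D}{55} = 3 \left(8 + 5\right) \left(- \frac{25}{7 \cdot 55}\right) = 3 \cdot 13 \left(\left(- \frac{25}{7}\right) \frac{1}{55}\right) = 39 \left(- \frac{5}{77}\right) = - \frac{195}{77}$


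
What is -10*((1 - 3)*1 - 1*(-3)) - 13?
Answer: -23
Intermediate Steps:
-10*((1 - 3)*1 - 1*(-3)) - 13 = -10*(-2*1 + 3) - 13 = -10*(-2 + 3) - 13 = -10*1 - 13 = -10 - 13 = -23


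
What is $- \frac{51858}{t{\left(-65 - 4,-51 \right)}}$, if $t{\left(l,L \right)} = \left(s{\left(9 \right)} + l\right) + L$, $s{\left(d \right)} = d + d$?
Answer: $\frac{8643}{17} \approx 508.41$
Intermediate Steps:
$s{\left(d \right)} = 2 d$
$t{\left(l,L \right)} = 18 + L + l$ ($t{\left(l,L \right)} = \left(2 \cdot 9 + l\right) + L = \left(18 + l\right) + L = 18 + L + l$)
$- \frac{51858}{t{\left(-65 - 4,-51 \right)}} = - \frac{51858}{18 - 51 - 69} = - \frac{51858}{-102} = \left(-51858\right) \left(- \frac{1}{102}\right) = \frac{8643}{17}$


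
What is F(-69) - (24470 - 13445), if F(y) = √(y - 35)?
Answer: -11025 + 2*I*√26 ≈ -11025.0 + 10.198*I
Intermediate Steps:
F(y) = √(-35 + y)
F(-69) - (24470 - 13445) = √(-35 - 69) - (24470 - 13445) = √(-104) - 1*11025 = 2*I*√26 - 11025 = -11025 + 2*I*√26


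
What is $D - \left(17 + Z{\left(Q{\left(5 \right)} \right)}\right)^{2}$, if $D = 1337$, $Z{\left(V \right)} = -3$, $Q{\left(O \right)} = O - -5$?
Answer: $1141$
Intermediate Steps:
$Q{\left(O \right)} = 5 + O$ ($Q{\left(O \right)} = O + 5 = 5 + O$)
$D - \left(17 + Z{\left(Q{\left(5 \right)} \right)}\right)^{2} = 1337 - \left(17 - 3\right)^{2} = 1337 - 14^{2} = 1337 - 196 = 1141$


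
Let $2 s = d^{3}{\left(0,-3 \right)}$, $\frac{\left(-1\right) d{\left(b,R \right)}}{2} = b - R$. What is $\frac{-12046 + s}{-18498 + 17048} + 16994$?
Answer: $\frac{12326727}{725} \approx 17002.0$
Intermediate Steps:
$d{\left(b,R \right)} = - 2 b + 2 R$ ($d{\left(b,R \right)} = - 2 \left(b - R\right) = - 2 b + 2 R$)
$s = -108$ ($s = \frac{\left(\left(-2\right) 0 + 2 \left(-3\right)\right)^{3}}{2} = \frac{\left(0 - 6\right)^{3}}{2} = \frac{\left(-6\right)^{3}}{2} = \frac{1}{2} \left(-216\right) = -108$)
$\frac{-12046 + s}{-18498 + 17048} + 16994 = \frac{-12046 - 108}{-18498 + 17048} + 16994 = - \frac{12154}{-1450} + 16994 = \left(-12154\right) \left(- \frac{1}{1450}\right) + 16994 = \frac{6077}{725} + 16994 = \frac{12326727}{725}$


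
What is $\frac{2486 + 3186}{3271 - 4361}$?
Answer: $- \frac{2836}{545} \approx -5.2037$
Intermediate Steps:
$\frac{2486 + 3186}{3271 - 4361} = \frac{5672}{-1090} = 5672 \left(- \frac{1}{1090}\right) = - \frac{2836}{545}$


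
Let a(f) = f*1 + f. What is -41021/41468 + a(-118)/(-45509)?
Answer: -1857038241/1887167212 ≈ -0.98403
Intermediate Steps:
a(f) = 2*f (a(f) = f + f = 2*f)
-41021/41468 + a(-118)/(-45509) = -41021/41468 + (2*(-118))/(-45509) = -41021*1/41468 - 236*(-1/45509) = -41021/41468 + 236/45509 = -1857038241/1887167212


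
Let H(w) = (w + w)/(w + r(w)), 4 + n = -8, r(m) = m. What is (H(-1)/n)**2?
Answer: 1/144 ≈ 0.0069444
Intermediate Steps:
n = -12 (n = -4 - 8 = -12)
H(w) = 1 (H(w) = (w + w)/(w + w) = (2*w)/((2*w)) = (2*w)*(1/(2*w)) = 1)
(H(-1)/n)**2 = (1/(-12))**2 = (1*(-1/12))**2 = (-1/12)**2 = 1/144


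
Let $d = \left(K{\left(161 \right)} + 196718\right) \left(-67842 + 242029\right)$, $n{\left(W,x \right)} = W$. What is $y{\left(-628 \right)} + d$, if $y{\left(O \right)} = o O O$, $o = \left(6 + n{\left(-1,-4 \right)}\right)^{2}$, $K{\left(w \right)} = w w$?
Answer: $38790679093$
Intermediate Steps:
$K{\left(w \right)} = w^{2}$
$d = 38780819493$ ($d = \left(161^{2} + 196718\right) \left(-67842 + 242029\right) = \left(25921 + 196718\right) 174187 = 222639 \cdot 174187 = 38780819493$)
$o = 25$ ($o = \left(6 - 1\right)^{2} = 5^{2} = 25$)
$y{\left(O \right)} = 25 O^{2}$ ($y{\left(O \right)} = 25 O O = 25 O^{2}$)
$y{\left(-628 \right)} + d = 25 \left(-628\right)^{2} + 38780819493 = 25 \cdot 394384 + 38780819493 = 9859600 + 38780819493 = 38790679093$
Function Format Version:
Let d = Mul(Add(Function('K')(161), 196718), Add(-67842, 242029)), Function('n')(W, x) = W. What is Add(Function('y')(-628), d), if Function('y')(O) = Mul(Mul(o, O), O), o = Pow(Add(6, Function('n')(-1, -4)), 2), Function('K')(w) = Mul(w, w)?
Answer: 38790679093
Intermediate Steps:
Function('K')(w) = Pow(w, 2)
d = 38780819493 (d = Mul(Add(Pow(161, 2), 196718), Add(-67842, 242029)) = Mul(Add(25921, 196718), 174187) = Mul(222639, 174187) = 38780819493)
o = 25 (o = Pow(Add(6, -1), 2) = Pow(5, 2) = 25)
Function('y')(O) = Mul(25, Pow(O, 2)) (Function('y')(O) = Mul(Mul(25, O), O) = Mul(25, Pow(O, 2)))
Add(Function('y')(-628), d) = Add(Mul(25, Pow(-628, 2)), 38780819493) = Add(Mul(25, 394384), 38780819493) = Add(9859600, 38780819493) = 38790679093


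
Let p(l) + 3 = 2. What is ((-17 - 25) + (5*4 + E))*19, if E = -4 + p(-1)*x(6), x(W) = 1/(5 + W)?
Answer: -5453/11 ≈ -495.73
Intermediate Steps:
p(l) = -1 (p(l) = -3 + 2 = -1)
E = -45/11 (E = -4 - 1/(5 + 6) = -4 - 1/11 = -45/11 ≈ -4.0909)
((-17 - 25) + (5*4 + E))*19 = ((-17 - 25) + (5*4 - 45/11))*19 = (-42 + (20 - 45/11))*19 = (-42 + 175/11)*19 = -287/11*19 = -5453/11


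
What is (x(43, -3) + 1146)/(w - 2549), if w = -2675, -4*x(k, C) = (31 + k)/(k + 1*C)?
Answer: -91643/417920 ≈ -0.21928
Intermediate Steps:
x(k, C) = -(31 + k)/(4*(C + k)) (x(k, C) = -(31 + k)/(4*(k + 1*C)) = -(31 + k)/(4*(k + C)) = -(31 + k)/(4*(C + k)))
(x(43, -3) + 1146)/(w - 2549) = ((-31 - 1*43)/(4*(-3 + 43)) + 1146)/(-2675 - 2549) = ((¼)*(-31 - 43)/40 + 1146)/(-5224) = ((¼)*(1/40)*(-74) + 1146)*(-1/5224) = (-37/80 + 1146)*(-1/5224) = (91643/80)*(-1/5224) = -91643/417920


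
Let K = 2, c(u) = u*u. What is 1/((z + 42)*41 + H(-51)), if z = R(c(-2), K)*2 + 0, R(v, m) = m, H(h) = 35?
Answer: 1/1921 ≈ 0.00052056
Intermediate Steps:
c(u) = u²
z = 4 (z = 2*2 + 0 = 4 + 0 = 4)
1/((z + 42)*41 + H(-51)) = 1/((4 + 42)*41 + 35) = 1/(46*41 + 35) = 1/(1886 + 35) = 1/1921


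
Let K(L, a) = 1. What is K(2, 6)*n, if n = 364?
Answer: 364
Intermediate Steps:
K(2, 6)*n = 1*364 = 364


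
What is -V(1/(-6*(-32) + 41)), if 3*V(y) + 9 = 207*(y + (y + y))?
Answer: 492/233 ≈ 2.1116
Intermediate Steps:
V(y) = -3 + 207*y (V(y) = -3 + (207*(y + (y + y)))/3 = -3 + (207*(y + 2*y))/3 = -3 + (207*(3*y))/3 = -3 + (621*y)/3 = -3 + 207*y)
-V(1/(-6*(-32) + 41)) = -(-3 + 207/(-6*(-32) + 41)) = -(-3 + 207/(192 + 41)) = -(-3 + 207/233) = -1*(-492/233) = 492/233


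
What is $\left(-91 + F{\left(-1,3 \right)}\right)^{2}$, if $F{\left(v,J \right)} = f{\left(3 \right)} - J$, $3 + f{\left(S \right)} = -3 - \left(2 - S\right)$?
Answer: $9801$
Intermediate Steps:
$f{\left(S \right)} = -8 + S$ ($f{\left(S \right)} = -3 - \left(5 - S\right) = -3 + \left(-3 + \left(-2 + S\right)\right) = -3 + \left(-5 + S\right) = -8 + S$)
$F{\left(v,J \right)} = -5 - J$ ($F{\left(v,J \right)} = \left(-8 + 3\right) - J = -5 - J$)
$\left(-91 + F{\left(-1,3 \right)}\right)^{2} = \left(-91 - 8\right)^{2} = \left(-99\right)^{2} = 9801$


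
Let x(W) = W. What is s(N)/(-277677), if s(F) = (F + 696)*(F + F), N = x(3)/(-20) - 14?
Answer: 3859271/55535400 ≈ 0.069492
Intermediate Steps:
N = -283/20 (N = 3/(-20) - 14 = 3*(-1/20) - 14 = -3/20 - 14 = -283/20 ≈ -14.150)
s(F) = 2*F*(696 + F) (s(F) = (696 + F)*(2*F) = 2*F*(696 + F))
s(N)/(-277677) = (2*(-283/20)*(696 - 283/20))/(-277677) = (2*(-283/20)*(13637/20))*(-1/277677) = -3859271/200*(-1/277677) = 3859271/55535400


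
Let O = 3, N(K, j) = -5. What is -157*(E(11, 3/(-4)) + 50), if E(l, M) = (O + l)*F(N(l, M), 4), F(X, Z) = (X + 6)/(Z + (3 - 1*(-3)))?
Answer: -40349/5 ≈ -8069.8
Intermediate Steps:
F(X, Z) = (6 + X)/(6 + Z) (F(X, Z) = (6 + X)/(Z + (3 + 3)) = (6 + X)/(Z + 6) = (6 + X)/(6 + Z))
E(l, M) = 3/10 + l/10 (E(l, M) = (3 + l)*((6 - 5)/(6 + 4)) = (3 + l)*(1/10) = (3 + l)*((⅒)*1) = (3 + l)*(⅒) = 3/10 + l/10)
-157*(E(11, 3/(-4)) + 50) = -157*((3/10 + (⅒)*11) + 50) = -157*((3/10 + 11/10) + 50) = -157*(7/5 + 50) = -157*257/5 = -40349/5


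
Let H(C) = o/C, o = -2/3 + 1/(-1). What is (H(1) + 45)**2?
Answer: 16900/9 ≈ 1877.8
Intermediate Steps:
o = -5/3 (o = -2*1/3 + 1*(-1) = -2/3 - 1 = -5/3 ≈ -1.6667)
H(C) = -5/(3*C)
(H(1) + 45)**2 = (-5/3/1 + 45)**2 = (-5/3*1 + 45)**2 = (-5/3 + 45)**2 = (130/3)**2 = 16900/9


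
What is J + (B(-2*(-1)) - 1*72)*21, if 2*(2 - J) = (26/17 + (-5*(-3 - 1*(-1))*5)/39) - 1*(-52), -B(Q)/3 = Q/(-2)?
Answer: -977531/663 ≈ -1474.4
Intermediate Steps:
B(Q) = 3*Q/2 (B(Q) = -3*Q/(-2) = -3*Q*(-1)/2 = -(-3)*Q/2 = 3*Q/2)
J = -16844/663 (J = 2 - ((26/17 + (-5*(-3 - 1*(-1))*5)/39) - 1*(-52))/2 = 2 - ((26*(1/17) + (-5*(-3 + 1)*5)*(1/39)) + 52)/2 = 2 - ((26/17 + (-5*(-2)*5)*(1/39)) + 52)/2 = 2 - ((26/17 + (10*5)*(1/39)) + 52)/2 = 2 - ((26/17 + 50*(1/39)) + 52)/2 = 2 - ((26/17 + 50/39) + 52)/2 = 2 - (1864/663 + 52)/2 = 2 - 1/2*36340/663 = 2 - 18170/663 = -16844/663 ≈ -25.406)
J + (B(-2*(-1)) - 1*72)*21 = -16844/663 + (3*(-2*(-1))/2 - 1*72)*21 = -16844/663 + ((3/2)*2 - 72)*21 = -16844/663 + (3 - 72)*21 = -16844/663 - 69*21 = -16844/663 - 1449 = -977531/663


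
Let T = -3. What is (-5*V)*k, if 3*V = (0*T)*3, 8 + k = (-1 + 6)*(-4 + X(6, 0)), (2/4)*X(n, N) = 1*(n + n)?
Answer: 0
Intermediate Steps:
X(n, N) = 4*n (X(n, N) = 2*(1*(n + n)) = 2*(1*(2*n)) = 2*(2*n) = 4*n)
k = 92 (k = -8 + (-1 + 6)*(-4 + 4*6) = -8 + 5*(-4 + 24) = -8 + 5*20 = -8 + 100 = 92)
V = 0 (V = ((0*(-3))*3)/3 = (0*3)/3 = (1/3)*0 = 0)
(-5*V)*k = -5*0*92 = 0*92 = 0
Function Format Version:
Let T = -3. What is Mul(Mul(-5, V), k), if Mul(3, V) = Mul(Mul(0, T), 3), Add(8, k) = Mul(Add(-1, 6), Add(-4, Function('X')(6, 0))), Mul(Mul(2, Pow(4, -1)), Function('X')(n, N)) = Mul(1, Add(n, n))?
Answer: 0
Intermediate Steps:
Function('X')(n, N) = Mul(4, n) (Function('X')(n, N) = Mul(2, Mul(1, Add(n, n))) = Mul(2, Mul(1, Mul(2, n))) = Mul(2, Mul(2, n)) = Mul(4, n))
k = 92 (k = Add(-8, Mul(Add(-1, 6), Add(-4, Mul(4, 6)))) = Add(-8, Mul(5, Add(-4, 24))) = Add(-8, Mul(5, 20)) = Add(-8, 100) = 92)
V = 0 (V = Mul(Rational(1, 3), Mul(Mul(0, -3), 3)) = Mul(Rational(1, 3), Mul(0, 3)) = Mul(Rational(1, 3), 0) = 0)
Mul(Mul(-5, V), k) = Mul(Mul(-5, 0), 92) = Mul(0, 92) = 0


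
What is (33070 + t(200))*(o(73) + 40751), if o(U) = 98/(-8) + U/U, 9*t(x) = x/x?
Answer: 48501650129/36 ≈ 1.3473e+9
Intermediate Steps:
t(x) = 1/9 (t(x) = (x/x)/9 = (1/9)*1 = 1/9)
o(U) = -45/4 (o(U) = 98*(-1/8) + 1 = -49/4 + 1 = -45/4)
(33070 + t(200))*(o(73) + 40751) = (33070 + 1/9)*(-45/4 + 40751) = (297631/9)*(162959/4) = 48501650129/36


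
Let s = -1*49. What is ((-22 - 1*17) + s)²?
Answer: 7744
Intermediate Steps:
s = -49
((-22 - 1*17) + s)² = ((-22 - 1*17) - 49)² = ((-22 - 17) - 49)² = (-39 - 49)² = (-88)² = 7744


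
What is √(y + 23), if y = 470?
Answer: √493 ≈ 22.204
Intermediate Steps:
√(y + 23) = √(470 + 23) = √493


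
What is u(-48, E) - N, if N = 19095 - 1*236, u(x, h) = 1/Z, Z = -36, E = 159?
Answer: -678925/36 ≈ -18859.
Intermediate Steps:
u(x, h) = -1/36 (u(x, h) = 1/(-36) = -1/36)
N = 18859 (N = 19095 - 236 = 18859)
u(-48, E) - N = -1/36 - 1*18859 = -1/36 - 18859 = -678925/36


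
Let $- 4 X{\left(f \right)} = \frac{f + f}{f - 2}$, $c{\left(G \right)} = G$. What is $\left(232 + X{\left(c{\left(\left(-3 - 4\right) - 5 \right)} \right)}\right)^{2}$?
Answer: $\frac{2627641}{49} \approx 53625.0$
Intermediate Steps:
$X{\left(f \right)} = - \frac{f}{2 \left(-2 + f\right)}$ ($X{\left(f \right)} = - \frac{\left(f + f\right) \frac{1}{f - 2}}{4} = - \frac{2 f \frac{1}{-2 + f}}{4} = - \frac{f}{2 \left(-2 + f\right)}$)
$\left(232 + X{\left(c{\left(\left(-3 - 4\right) - 5 \right)} \right)}\right)^{2} = \left(232 - \frac{\left(-3 - 4\right) - 5}{-4 + 2 \left(\left(-3 - 4\right) - 5\right)}\right)^{2} = \left(232 - \frac{-7 - 5}{-4 + 2 \left(-7 - 5\right)}\right)^{2} = \left(232 - - \frac{12}{-4 + 2 \left(-12\right)}\right)^{2} = \left(232 - - \frac{12}{-4 - 24}\right)^{2} = \left(232 - - \frac{12}{-28}\right)^{2} = \left(232 - \left(-12\right) \left(- \frac{1}{28}\right)\right)^{2} = \left(232 - \frac{3}{7}\right)^{2} = \left(\frac{1621}{7}\right)^{2} = \frac{2627641}{49}$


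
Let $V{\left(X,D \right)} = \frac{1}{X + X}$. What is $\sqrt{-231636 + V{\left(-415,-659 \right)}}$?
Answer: $\frac{i \sqrt{159574041230}}{830} \approx 481.29 i$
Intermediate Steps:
$V{\left(X,D \right)} = \frac{1}{2 X}$
$\sqrt{-231636 + V{\left(-415,-659 \right)}} = \sqrt{-231636 + \frac{1}{2 \left(-415\right)}} = \sqrt{-231636 + \frac{1}{2} \left(- \frac{1}{415}\right)} = \sqrt{-231636 - \frac{1}{830}} = \sqrt{- \frac{192257881}{830}} = \frac{i \sqrt{159574041230}}{830}$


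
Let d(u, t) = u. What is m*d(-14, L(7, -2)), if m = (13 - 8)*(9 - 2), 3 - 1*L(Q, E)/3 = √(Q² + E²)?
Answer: -490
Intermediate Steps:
L(Q, E) = 9 - 3*√(E² + Q²) (L(Q, E) = 9 - 3*√(Q² + E²) = 9 - 3*√(E² + Q²))
m = 35 (m = 5*7 = 35)
m*d(-14, L(7, -2)) = 35*(-14) = -490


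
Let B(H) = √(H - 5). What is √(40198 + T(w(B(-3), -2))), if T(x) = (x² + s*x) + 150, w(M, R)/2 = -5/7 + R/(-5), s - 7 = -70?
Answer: √49475294/35 ≈ 200.97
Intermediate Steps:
s = -63 (s = 7 - 70 = -63)
B(H) = √(-5 + H)
w(M, R) = -10/7 - 2*R/5 (w(M, R) = 2*(-5/7 + R/(-5)) = 2*(-5*⅐ + R*(-⅕)) = 2*(-5/7 - R/5) = -10/7 - 2*R/5)
T(x) = 150 + x² - 63*x (T(x) = (x² - 63*x) + 150 = 150 + x² - 63*x)
√(40198 + T(w(B(-3), -2))) = √(40198 + (150 + (-10/7 - ⅖*(-2))² - 63*(-10/7 - ⅖*(-2)))) = √(40198 + (150 + (-10/7 + ⅘)² - 63*(-10/7 + ⅘))) = √(40198 + (150 + (-22/35)² - 63*(-22/35))) = √(40198 + (150 + 484/1225 + 198/5)) = √(40198 + 232744/1225) = √(49475294/1225) = √49475294/35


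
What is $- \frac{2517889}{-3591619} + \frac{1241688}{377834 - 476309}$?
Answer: $- \frac{1403907031199}{117894893675} \approx -11.908$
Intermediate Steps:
$- \frac{2517889}{-3591619} + \frac{1241688}{377834 - 476309} = \left(-2517889\right) \left(- \frac{1}{3591619}\right) + \frac{1241688}{-98475} = \frac{2517889}{3591619} + 1241688 \left(- \frac{1}{98475}\right) = \frac{2517889}{3591619} - \frac{413896}{32825} = - \frac{1403907031199}{117894893675}$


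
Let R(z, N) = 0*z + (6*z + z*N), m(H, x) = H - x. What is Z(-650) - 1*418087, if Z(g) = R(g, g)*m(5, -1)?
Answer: 2093513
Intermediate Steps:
R(z, N) = 6*z + N*z (R(z, N) = 0 + (6*z + N*z) = 6*z + N*z)
Z(g) = 6*g*(6 + g) (Z(g) = (g*(6 + g))*(5 - 1*(-1)) = (g*(6 + g))*(5 + 1) = (g*(6 + g))*6 = 6*g*(6 + g))
Z(-650) - 1*418087 = 6*(-650)*(6 - 650) - 1*418087 = 6*(-650)*(-644) - 418087 = 2511600 - 418087 = 2093513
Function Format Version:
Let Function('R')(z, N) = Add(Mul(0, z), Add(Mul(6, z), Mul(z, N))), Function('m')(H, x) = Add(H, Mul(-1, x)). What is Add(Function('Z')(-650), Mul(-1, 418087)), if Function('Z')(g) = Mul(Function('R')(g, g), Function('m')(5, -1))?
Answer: 2093513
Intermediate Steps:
Function('R')(z, N) = Add(Mul(6, z), Mul(N, z)) (Function('R')(z, N) = Add(0, Add(Mul(6, z), Mul(N, z))) = Add(Mul(6, z), Mul(N, z)))
Function('Z')(g) = Mul(6, g, Add(6, g)) (Function('Z')(g) = Mul(Mul(g, Add(6, g)), Add(5, Mul(-1, -1))) = Mul(Mul(g, Add(6, g)), Add(5, 1)) = Mul(Mul(g, Add(6, g)), 6) = Mul(6, g, Add(6, g)))
Add(Function('Z')(-650), Mul(-1, 418087)) = Add(Mul(6, -650, Add(6, -650)), Mul(-1, 418087)) = Add(Mul(6, -650, -644), -418087) = Add(2511600, -418087) = 2093513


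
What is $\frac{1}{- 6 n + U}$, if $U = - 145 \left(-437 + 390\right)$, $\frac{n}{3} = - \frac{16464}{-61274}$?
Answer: $\frac{30637}{208642979} \approx 0.00014684$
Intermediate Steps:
$n = \frac{24696}{30637}$ ($n = 3 \left(- \frac{16464}{-61274}\right) = 3 \left(\left(-16464\right) \left(- \frac{1}{61274}\right)\right) = 3 \cdot \frac{8232}{30637} = \frac{24696}{30637} \approx 0.80608$)
$U = 6815$ ($U = \left(-145\right) \left(-47\right) = 6815$)
$\frac{1}{- 6 n + U} = \frac{1}{\left(-6\right) \frac{24696}{30637} + 6815} = \frac{1}{- \frac{148176}{30637} + 6815} = \frac{1}{\frac{208642979}{30637}} = \frac{30637}{208642979}$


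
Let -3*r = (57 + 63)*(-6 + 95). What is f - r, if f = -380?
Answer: 3180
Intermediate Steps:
r = -3560 (r = -(57 + 63)*(-6 + 95)/3 = -40*89 = -⅓*10680 = -3560)
f - r = -380 - 1*(-3560) = -380 + 3560 = 3180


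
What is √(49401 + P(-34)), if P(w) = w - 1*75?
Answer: 2*√12323 ≈ 222.02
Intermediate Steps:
P(w) = -75 + w (P(w) = w - 75 = -75 + w)
√(49401 + P(-34)) = √(49401 + (-75 - 34)) = √(49401 - 109) = √49292 = 2*√12323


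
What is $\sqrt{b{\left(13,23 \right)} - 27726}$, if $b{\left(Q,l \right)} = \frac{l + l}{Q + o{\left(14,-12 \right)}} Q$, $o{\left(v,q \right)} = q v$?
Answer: $\frac{4 i \sqrt{41638115}}{155} \approx 166.52 i$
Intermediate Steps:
$b{\left(Q,l \right)} = \frac{2 Q l}{-168 + Q}$ ($b{\left(Q,l \right)} = \frac{l + l}{Q - 168} Q = \frac{2 l}{Q - 168} Q = \frac{2 l}{-168 + Q} Q = \frac{2 Q l}{-168 + Q}$)
$\sqrt{b{\left(13,23 \right)} - 27726} = \sqrt{2 \cdot 13 \cdot 23 \frac{1}{-168 + 13} - 27726} = \sqrt{2 \cdot 13 \cdot 23 \frac{1}{-155} - 27726} = \sqrt{2 \cdot 13 \cdot 23 \left(- \frac{1}{155}\right) - 27726} = \sqrt{- \frac{598}{155} - 27726} = \sqrt{- \frac{4298128}{155}} = \frac{4 i \sqrt{41638115}}{155}$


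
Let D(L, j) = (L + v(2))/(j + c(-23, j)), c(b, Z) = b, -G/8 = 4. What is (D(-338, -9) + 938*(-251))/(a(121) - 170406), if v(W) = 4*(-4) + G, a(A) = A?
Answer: 753363/544912 ≈ 1.3825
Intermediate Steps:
G = -32 (G = -8*4 = -32)
v(W) = -48 (v(W) = 4*(-4) - 32 = -16 - 32 = -48)
D(L, j) = (-48 + L)/(-23 + j) (D(L, j) = (L - 48)/(j - 23) = (-48 + L)/(-23 + j))
(D(-338, -9) + 938*(-251))/(a(121) - 170406) = ((-48 - 338)/(-23 - 9) + 938*(-251))/(121 - 170406) = (-386/(-32) - 235438)/(-170285) = (-1/32*(-386) - 235438)*(-1/170285) = (193/16 - 235438)*(-1/170285) = -3766815/16*(-1/170285) = 753363/544912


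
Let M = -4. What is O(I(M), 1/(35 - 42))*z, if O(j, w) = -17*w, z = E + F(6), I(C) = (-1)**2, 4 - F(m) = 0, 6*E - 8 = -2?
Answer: 85/7 ≈ 12.143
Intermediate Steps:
E = 1 (E = 4/3 + (1/6)*(-2) = 4/3 - 1/3 = 1)
F(m) = 4 (F(m) = 4 - 1*0 = 4 + 0 = 4)
I(C) = 1
z = 5 (z = 1 + 4 = 5)
O(I(M), 1/(35 - 42))*z = -17/(35 - 42)*5 = -17/(-7)*5 = -17*(-1/7)*5 = (17/7)*5 = 85/7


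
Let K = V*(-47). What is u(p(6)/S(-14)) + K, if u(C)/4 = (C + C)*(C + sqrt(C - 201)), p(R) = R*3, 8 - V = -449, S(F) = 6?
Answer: -21407 + 72*I*sqrt(22) ≈ -21407.0 + 337.71*I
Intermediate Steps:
V = 457 (V = 8 - 1*(-449) = 8 + 449 = 457)
p(R) = 3*R
u(C) = 8*C*(C + sqrt(-201 + C)) (u(C) = 4*((C + C)*(C + sqrt(C - 201))) = 4*((2*C)*(C + sqrt(-201 + C))) = 4*(2*C*(C + sqrt(-201 + C))) = 8*C*(C + sqrt(-201 + C)))
K = -21479 (K = 457*(-47) = -21479)
u(p(6)/S(-14)) + K = 8*((3*6)/6)*((3*6)/6 + sqrt(-201 + (3*6)/6)) - 21479 = 8*(18*(1/6))*(18*(1/6) + sqrt(-201 + 18*(1/6))) - 21479 = 8*3*(3 + sqrt(-201 + 3)) - 21479 = 8*3*(3 + sqrt(-198)) - 21479 = 8*3*(3 + 3*I*sqrt(22)) - 21479 = (72 + 72*I*sqrt(22)) - 21479 = -21407 + 72*I*sqrt(22)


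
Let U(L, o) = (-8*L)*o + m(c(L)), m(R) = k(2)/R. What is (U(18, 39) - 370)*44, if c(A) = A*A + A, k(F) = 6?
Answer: -15012844/57 ≈ -2.6338e+5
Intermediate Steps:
c(A) = A + A² (c(A) = A² + A = A + A²)
m(R) = 6/R
U(L, o) = -8*L*o + 6/(L*(1 + L)) (U(L, o) = (-8*L)*o + 6/((L*(1 + L))) = -8*L*o + 6*(1/(L*(1 + L))) = -8*L*o + 6/(L*(1 + L)))
(U(18, 39) - 370)*44 = (2*(3 - 4*39*18²*(1 + 18))/(18*(1 + 18)) - 370)*44 = (2*(1/18)*(3 - 4*39*324*19)/19 - 370)*44 = (2*(1/18)*(1/19)*(3 - 960336) - 370)*44 = (2*(1/18)*(1/19)*(-960333) - 370)*44 = (-320111/57 - 370)*44 = -341201/57*44 = -15012844/57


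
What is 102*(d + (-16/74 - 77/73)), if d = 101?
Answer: 27475536/2701 ≈ 10172.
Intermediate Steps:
102*(d + (-16/74 - 77/73)) = 102*(101 + (-16/74 - 77/73)) = 102*(101 + (-16*1/74 - 77*1/73)) = 102*(101 + (-8/37 - 77/73)) = 102*(101 - 3433/2701) = 102*(269368/2701) = 27475536/2701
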